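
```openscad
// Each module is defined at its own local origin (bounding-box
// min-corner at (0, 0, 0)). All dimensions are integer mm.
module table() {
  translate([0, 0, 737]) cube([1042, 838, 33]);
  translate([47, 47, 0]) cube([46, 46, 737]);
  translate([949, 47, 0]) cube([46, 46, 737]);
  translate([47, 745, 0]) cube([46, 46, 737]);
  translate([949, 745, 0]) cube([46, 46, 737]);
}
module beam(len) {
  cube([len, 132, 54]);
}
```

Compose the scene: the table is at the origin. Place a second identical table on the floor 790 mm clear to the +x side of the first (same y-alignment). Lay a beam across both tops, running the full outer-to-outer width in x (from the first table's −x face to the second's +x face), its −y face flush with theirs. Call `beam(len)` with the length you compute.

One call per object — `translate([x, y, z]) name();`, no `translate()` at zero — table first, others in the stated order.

table();
translate([1832, 0, 0]) table();
translate([0, 0, 770]) beam(2874);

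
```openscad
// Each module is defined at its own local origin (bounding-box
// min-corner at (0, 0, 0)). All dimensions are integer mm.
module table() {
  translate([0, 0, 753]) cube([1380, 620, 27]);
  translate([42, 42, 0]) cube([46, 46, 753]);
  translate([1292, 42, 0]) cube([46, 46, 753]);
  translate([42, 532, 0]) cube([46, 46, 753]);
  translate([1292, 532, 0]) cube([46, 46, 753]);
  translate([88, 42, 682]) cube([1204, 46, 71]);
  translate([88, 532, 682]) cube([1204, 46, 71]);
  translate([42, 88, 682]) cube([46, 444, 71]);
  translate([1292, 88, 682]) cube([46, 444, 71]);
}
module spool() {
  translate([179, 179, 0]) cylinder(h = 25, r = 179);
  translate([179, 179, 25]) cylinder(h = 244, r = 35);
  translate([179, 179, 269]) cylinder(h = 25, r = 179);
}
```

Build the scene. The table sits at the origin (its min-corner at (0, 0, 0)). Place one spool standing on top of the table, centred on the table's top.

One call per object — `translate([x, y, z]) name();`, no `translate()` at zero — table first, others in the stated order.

table();
translate([511, 131, 780]) spool();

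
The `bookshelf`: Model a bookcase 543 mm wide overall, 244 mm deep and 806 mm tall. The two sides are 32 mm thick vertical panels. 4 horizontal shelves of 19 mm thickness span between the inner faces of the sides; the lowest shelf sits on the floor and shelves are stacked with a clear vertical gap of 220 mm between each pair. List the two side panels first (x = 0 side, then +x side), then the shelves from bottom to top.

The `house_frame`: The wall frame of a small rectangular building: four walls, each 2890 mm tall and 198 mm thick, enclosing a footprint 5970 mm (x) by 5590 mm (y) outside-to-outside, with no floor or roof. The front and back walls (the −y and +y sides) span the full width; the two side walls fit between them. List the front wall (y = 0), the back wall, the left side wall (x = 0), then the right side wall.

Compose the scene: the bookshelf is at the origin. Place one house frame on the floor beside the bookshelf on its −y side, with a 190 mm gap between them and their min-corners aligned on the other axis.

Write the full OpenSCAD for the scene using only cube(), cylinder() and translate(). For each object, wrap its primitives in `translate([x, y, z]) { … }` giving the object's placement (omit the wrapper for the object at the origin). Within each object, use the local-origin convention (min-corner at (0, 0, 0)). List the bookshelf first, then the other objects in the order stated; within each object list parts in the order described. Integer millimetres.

cube([32, 244, 806]);
translate([511, 0, 0]) cube([32, 244, 806]);
translate([32, 0, 0]) cube([479, 244, 19]);
translate([32, 0, 239]) cube([479, 244, 19]);
translate([32, 0, 478]) cube([479, 244, 19]);
translate([32, 0, 717]) cube([479, 244, 19]);
translate([0, -5780, 0]) {
  cube([5970, 198, 2890]);
  translate([0, 5392, 0]) cube([5970, 198, 2890]);
  translate([0, 198, 0]) cube([198, 5194, 2890]);
  translate([5772, 198, 0]) cube([198, 5194, 2890]);
}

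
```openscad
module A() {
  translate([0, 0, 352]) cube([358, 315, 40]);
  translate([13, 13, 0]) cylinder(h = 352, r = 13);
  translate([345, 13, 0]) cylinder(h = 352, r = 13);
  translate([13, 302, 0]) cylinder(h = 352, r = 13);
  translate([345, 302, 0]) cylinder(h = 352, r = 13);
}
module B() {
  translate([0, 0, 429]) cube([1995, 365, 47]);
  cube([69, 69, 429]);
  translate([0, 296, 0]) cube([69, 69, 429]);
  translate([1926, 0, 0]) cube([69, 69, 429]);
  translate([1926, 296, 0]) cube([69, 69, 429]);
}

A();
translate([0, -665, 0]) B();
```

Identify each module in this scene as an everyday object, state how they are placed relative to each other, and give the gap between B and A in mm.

The bench's nearest face is 300 mm from the stool's −y face.

A is a stool. B is a bench. The bench is on the floor beside the stool on its −y side. The gap between the bench and the stool is 300 mm.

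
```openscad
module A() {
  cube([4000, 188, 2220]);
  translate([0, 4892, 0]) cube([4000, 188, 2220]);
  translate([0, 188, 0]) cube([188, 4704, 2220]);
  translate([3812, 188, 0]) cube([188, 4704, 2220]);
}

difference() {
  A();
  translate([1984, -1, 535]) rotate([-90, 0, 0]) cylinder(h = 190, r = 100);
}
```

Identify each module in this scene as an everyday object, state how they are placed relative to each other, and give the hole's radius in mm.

A is a house frame. The house frame has a circular hole through its front wall. The hole's radius is 100 mm.

The subtracted cylinder has r = 100 mm.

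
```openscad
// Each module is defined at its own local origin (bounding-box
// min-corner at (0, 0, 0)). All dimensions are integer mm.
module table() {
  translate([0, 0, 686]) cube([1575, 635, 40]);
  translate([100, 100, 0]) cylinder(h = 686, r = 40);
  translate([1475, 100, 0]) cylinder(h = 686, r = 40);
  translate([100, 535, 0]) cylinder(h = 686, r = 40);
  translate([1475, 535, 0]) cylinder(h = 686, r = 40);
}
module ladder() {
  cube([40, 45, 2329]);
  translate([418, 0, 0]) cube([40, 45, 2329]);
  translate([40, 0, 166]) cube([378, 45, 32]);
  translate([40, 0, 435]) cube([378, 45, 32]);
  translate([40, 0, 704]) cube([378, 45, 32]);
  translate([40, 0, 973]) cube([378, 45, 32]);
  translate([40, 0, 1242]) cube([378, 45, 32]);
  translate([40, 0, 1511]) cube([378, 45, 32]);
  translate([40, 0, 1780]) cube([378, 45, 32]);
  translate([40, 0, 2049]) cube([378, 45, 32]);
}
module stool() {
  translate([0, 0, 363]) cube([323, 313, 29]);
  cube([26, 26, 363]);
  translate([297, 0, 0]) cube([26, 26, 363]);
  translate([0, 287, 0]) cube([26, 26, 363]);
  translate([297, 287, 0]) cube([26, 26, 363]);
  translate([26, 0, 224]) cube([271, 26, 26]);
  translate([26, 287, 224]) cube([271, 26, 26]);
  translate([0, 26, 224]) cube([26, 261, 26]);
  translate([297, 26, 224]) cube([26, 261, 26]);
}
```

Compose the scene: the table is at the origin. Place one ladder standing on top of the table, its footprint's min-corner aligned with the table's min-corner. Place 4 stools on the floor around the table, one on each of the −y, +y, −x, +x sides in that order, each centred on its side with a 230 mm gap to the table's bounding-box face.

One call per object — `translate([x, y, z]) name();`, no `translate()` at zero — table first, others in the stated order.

table();
translate([0, 0, 726]) ladder();
translate([626, -543, 0]) stool();
translate([626, 865, 0]) stool();
translate([-553, 161, 0]) stool();
translate([1805, 161, 0]) stool();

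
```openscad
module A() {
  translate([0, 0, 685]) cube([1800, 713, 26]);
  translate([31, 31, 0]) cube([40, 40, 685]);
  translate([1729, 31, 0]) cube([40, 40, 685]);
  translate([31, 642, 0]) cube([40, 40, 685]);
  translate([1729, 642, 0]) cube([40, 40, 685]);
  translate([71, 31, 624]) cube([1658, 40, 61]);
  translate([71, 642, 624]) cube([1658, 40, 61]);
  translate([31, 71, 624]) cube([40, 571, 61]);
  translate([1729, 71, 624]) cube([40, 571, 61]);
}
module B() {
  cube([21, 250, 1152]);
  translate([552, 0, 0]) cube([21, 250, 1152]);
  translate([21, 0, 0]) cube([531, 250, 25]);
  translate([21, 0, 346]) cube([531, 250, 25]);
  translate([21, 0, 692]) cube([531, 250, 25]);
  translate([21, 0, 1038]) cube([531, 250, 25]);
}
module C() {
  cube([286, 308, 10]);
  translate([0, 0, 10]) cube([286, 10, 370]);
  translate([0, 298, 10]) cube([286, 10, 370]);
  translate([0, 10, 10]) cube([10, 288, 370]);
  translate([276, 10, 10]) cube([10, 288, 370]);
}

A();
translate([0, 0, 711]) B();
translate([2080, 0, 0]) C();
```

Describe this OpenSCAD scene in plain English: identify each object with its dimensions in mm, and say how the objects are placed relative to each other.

A is a rectangular dining table. The top is 1800×713×26 mm with its upper surface at z = 711 mm. It stands on four 40×40 mm square legs, each inset 31 mm from the nearest pair of top edges, running from the floor to the underside of the top. Four apron rails, 40 mm thick and 61 mm tall, run between adjacent legs with their top edges flush with the underside of the top and their outer faces flush with the legs' outer faces.

B is a bookshelf 573 mm wide overall, 250 mm deep and 1152 mm tall. The two sides are 21 mm thick vertical panels. 4 horizontal shelves of 25 mm thickness span between the inner faces of the sides; the lowest shelf sits on the floor and shelves are stacked with a clear vertical gap of 321 mm between each pair.

C is an open-topped rectangular box: outside dimensions 286×308×380 mm, with a uniform wall and base thickness of 10 mm. The base is a full 286×308 slab on the floor; four walls sit on top of the base. The front and back walls (the −y and +y sides) span the full width; the two side walls fit between them.

The bookshelf is on top of the table. The open box is on the floor beside the table on its +x side.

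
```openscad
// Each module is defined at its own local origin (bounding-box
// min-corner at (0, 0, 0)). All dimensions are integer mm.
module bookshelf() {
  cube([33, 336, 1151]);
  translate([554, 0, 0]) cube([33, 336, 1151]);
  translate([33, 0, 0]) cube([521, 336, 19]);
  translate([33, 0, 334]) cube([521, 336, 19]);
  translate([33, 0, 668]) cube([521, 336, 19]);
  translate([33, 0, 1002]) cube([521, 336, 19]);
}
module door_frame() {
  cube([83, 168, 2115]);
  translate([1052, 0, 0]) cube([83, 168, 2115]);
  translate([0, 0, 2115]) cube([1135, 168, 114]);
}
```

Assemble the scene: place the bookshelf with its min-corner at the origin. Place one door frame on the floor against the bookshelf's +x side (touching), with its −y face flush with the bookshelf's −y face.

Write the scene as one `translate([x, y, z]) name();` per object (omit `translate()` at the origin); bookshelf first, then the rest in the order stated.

bookshelf();
translate([587, 0, 0]) door_frame();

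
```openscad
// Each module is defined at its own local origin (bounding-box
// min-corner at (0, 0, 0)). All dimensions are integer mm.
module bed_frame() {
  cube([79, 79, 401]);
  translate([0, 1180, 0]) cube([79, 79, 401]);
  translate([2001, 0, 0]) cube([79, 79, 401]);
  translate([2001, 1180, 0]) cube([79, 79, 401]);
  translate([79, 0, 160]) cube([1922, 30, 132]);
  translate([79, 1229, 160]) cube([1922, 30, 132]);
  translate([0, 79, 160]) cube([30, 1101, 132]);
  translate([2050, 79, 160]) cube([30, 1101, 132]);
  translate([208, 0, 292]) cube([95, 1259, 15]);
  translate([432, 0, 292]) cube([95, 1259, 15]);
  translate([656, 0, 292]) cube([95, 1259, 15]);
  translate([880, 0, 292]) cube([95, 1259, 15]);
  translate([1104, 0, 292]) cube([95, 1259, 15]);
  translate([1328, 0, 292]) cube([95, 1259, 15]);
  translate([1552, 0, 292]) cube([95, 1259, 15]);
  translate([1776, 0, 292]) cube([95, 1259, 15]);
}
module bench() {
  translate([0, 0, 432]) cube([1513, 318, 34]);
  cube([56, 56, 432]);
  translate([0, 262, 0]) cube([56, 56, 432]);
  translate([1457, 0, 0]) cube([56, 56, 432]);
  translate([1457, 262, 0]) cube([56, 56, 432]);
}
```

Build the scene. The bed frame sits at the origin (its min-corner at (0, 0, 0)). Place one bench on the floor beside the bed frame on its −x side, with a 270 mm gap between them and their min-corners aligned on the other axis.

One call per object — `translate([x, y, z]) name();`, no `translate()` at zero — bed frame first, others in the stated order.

bed_frame();
translate([-1783, 0, 0]) bench();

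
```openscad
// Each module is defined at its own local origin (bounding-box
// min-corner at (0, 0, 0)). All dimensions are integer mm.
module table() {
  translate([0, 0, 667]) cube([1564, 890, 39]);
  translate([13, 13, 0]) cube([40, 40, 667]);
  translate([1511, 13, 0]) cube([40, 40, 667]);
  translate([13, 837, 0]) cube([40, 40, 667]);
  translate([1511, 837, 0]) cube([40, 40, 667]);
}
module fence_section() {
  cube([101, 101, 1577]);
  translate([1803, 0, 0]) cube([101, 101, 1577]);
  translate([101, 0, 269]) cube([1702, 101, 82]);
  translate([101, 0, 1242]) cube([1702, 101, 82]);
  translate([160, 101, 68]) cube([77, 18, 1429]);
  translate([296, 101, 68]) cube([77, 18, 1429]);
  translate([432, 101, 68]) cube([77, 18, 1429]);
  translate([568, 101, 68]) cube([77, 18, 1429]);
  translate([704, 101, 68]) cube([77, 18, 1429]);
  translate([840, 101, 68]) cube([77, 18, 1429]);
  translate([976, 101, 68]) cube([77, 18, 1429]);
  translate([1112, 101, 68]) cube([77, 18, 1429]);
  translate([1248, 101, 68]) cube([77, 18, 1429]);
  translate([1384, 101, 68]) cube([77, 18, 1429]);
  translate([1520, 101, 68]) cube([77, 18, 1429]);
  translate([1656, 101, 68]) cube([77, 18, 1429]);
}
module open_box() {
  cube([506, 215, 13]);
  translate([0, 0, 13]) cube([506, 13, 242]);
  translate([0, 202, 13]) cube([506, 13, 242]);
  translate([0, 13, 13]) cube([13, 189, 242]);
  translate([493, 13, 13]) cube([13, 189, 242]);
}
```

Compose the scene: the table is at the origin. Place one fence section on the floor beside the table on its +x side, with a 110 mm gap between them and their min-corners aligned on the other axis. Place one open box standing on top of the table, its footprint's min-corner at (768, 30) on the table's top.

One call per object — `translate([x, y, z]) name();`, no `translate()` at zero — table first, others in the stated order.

table();
translate([1674, 0, 0]) fence_section();
translate([768, 30, 706]) open_box();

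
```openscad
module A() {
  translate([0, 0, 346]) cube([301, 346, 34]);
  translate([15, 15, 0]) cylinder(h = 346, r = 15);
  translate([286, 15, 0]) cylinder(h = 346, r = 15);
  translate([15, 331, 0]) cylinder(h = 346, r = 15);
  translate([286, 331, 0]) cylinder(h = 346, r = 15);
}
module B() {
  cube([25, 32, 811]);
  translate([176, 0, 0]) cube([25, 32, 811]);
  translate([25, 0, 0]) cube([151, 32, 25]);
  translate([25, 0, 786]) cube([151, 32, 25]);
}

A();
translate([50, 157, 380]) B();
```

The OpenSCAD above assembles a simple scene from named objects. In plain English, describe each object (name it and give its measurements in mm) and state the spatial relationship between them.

A is a simple wooden stool: a rectangular seat 301 mm (x) by 346 mm (y), 34 mm thick, top face at z = 380 mm, on four round legs, each 30 mm in diameter. The legs rest on z = 0, each leg's axis is inset half a diameter from the nearest pair of seat edges (so the leg's bounding box is flush with the corner).

B is a rectangular picture frame lying in the x–z plane (depth along y). The opening is 151 mm wide (x) by 761 mm tall (z), surrounded by a border 25 mm wide on all four sides. The frame is 32 mm deep and is made of two full-height vertical stiles with two horizontal rails fitted between them.

The picture frame is on top of the stool, centred.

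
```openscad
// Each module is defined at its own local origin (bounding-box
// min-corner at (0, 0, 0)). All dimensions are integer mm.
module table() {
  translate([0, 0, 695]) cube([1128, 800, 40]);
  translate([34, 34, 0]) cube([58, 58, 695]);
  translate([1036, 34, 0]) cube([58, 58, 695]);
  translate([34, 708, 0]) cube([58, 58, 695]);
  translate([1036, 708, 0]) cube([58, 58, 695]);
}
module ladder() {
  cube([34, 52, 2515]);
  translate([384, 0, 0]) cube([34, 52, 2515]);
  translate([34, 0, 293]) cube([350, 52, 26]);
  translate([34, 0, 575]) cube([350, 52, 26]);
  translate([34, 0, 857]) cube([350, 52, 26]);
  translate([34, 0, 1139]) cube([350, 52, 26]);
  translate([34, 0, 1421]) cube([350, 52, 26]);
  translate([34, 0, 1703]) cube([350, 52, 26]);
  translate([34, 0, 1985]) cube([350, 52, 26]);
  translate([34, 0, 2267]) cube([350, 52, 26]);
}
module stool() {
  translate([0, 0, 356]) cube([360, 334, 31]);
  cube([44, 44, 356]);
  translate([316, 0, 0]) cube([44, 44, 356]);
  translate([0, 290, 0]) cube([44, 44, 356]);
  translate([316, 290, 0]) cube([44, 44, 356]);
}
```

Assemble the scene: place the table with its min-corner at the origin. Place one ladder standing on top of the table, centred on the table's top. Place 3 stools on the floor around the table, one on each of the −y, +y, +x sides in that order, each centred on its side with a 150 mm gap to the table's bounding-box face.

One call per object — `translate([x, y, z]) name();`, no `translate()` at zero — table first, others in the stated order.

table();
translate([355, 374, 735]) ladder();
translate([384, -484, 0]) stool();
translate([384, 950, 0]) stool();
translate([1278, 233, 0]) stool();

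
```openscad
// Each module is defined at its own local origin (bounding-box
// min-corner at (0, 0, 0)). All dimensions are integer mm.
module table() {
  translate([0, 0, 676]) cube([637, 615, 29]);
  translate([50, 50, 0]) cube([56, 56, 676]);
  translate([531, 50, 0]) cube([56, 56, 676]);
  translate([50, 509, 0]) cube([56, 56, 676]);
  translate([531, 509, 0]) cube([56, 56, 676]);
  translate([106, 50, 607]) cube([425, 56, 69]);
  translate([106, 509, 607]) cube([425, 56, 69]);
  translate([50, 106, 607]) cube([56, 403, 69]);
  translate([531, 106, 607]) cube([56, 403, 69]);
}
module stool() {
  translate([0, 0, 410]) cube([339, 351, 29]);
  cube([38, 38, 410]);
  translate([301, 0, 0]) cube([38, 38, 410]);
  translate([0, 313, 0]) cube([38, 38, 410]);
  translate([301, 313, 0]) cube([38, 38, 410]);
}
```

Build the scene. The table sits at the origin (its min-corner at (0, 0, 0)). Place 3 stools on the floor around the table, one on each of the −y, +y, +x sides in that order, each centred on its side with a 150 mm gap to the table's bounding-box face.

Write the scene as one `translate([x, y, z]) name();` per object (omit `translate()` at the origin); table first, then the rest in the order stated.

table();
translate([149, -501, 0]) stool();
translate([149, 765, 0]) stool();
translate([787, 132, 0]) stool();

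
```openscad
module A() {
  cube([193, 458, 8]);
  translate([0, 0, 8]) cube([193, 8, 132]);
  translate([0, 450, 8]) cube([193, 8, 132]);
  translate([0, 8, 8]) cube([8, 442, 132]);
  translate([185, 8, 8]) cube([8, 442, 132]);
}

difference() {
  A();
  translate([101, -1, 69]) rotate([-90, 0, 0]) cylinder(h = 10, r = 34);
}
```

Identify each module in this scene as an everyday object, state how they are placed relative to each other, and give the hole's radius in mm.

The subtracted cylinder has r = 34 mm.

A is an open box. The open box has a circular hole through its front wall. The hole's radius is 34 mm.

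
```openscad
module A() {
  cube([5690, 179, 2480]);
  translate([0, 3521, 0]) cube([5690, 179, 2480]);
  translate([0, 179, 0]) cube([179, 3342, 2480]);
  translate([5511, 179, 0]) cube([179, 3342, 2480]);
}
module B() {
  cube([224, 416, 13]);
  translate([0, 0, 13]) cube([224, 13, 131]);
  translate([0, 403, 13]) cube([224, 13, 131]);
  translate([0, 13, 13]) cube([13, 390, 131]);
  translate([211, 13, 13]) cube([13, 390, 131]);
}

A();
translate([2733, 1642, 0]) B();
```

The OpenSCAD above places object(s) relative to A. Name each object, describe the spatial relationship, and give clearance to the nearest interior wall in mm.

Clearances: x = 2554, y = 1463; minimum 1463 mm.

A is a house frame. B is an open box. The open box sits inside the house frame, centred. The clearance to the nearest interior wall is 1463 mm.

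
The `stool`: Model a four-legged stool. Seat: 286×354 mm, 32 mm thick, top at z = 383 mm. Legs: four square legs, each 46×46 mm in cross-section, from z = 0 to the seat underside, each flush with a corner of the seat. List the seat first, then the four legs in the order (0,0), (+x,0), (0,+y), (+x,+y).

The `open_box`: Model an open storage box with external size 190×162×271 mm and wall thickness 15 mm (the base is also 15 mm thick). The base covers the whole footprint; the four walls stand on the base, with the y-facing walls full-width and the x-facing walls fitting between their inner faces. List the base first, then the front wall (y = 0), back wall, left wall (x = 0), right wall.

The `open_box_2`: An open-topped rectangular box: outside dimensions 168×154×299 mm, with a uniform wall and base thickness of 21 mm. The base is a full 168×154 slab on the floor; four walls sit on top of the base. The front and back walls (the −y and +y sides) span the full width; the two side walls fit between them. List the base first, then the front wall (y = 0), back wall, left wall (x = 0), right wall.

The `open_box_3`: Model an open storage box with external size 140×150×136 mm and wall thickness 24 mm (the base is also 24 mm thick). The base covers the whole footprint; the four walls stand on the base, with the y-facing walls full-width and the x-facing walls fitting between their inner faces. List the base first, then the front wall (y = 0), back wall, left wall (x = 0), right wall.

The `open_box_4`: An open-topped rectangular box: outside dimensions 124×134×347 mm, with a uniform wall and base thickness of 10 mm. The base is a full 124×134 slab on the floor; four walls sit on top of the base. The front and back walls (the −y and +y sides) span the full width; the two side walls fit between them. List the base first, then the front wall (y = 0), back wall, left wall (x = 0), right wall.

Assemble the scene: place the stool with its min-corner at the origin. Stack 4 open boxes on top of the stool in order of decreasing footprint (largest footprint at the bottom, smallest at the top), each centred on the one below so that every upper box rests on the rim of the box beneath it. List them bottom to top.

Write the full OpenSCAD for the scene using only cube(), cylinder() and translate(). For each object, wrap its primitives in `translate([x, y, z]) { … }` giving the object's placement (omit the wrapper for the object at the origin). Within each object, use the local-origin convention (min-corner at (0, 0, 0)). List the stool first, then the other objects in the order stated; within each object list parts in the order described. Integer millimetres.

translate([0, 0, 351]) cube([286, 354, 32]);
cube([46, 46, 351]);
translate([240, 0, 0]) cube([46, 46, 351]);
translate([0, 308, 0]) cube([46, 46, 351]);
translate([240, 308, 0]) cube([46, 46, 351]);
translate([48, 96, 383]) {
  cube([190, 162, 15]);
  translate([0, 0, 15]) cube([190, 15, 256]);
  translate([0, 147, 15]) cube([190, 15, 256]);
  translate([0, 15, 15]) cube([15, 132, 256]);
  translate([175, 15, 15]) cube([15, 132, 256]);
}
translate([59, 100, 654]) {
  cube([168, 154, 21]);
  translate([0, 0, 21]) cube([168, 21, 278]);
  translate([0, 133, 21]) cube([168, 21, 278]);
  translate([0, 21, 21]) cube([21, 112, 278]);
  translate([147, 21, 21]) cube([21, 112, 278]);
}
translate([73, 102, 953]) {
  cube([140, 150, 24]);
  translate([0, 0, 24]) cube([140, 24, 112]);
  translate([0, 126, 24]) cube([140, 24, 112]);
  translate([0, 24, 24]) cube([24, 102, 112]);
  translate([116, 24, 24]) cube([24, 102, 112]);
}
translate([81, 110, 1089]) {
  cube([124, 134, 10]);
  translate([0, 0, 10]) cube([124, 10, 337]);
  translate([0, 124, 10]) cube([124, 10, 337]);
  translate([0, 10, 10]) cube([10, 114, 337]);
  translate([114, 10, 10]) cube([10, 114, 337]);
}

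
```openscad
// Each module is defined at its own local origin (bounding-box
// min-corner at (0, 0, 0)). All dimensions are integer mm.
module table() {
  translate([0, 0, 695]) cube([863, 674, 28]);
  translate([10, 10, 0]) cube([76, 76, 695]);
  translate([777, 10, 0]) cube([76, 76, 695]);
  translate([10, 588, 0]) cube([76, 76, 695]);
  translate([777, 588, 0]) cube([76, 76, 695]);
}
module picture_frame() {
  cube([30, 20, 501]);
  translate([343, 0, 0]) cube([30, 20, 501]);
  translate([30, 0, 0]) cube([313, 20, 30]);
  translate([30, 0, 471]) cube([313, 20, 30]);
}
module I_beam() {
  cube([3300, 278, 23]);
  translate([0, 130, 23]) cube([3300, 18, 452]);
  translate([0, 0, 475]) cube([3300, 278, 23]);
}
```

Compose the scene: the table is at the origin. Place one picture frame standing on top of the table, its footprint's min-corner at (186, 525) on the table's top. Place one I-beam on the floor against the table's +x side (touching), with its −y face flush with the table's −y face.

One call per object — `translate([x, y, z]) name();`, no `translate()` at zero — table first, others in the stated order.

table();
translate([186, 525, 723]) picture_frame();
translate([863, 0, 0]) I_beam();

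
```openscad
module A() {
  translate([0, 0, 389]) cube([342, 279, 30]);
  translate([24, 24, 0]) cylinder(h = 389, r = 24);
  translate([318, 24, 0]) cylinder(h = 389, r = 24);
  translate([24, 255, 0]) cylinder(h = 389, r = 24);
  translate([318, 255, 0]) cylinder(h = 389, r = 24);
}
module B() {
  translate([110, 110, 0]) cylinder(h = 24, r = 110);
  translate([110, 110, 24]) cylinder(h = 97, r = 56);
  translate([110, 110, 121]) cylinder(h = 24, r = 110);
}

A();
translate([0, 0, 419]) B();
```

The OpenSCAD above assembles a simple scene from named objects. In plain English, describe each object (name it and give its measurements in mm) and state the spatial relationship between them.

A is a four-legged stool. The seat is 342×279 mm, 30 mm thick, top at z = 419 mm. It stands on four round legs, each 48 mm in diameter, from z = 0 to the seat underside, each leg's axis is inset half a diameter from the nearest pair of seat edges (so the leg's bounding box is flush with the corner).

B is a spool: two coaxial disc flanges of radius 110 mm and thickness 24 mm, joined by a core cylinder of radius 56 mm and height 97 mm. The lower flange rests on z = 0 and the three cylinders share a vertical axis.

The spool is on top of the stool.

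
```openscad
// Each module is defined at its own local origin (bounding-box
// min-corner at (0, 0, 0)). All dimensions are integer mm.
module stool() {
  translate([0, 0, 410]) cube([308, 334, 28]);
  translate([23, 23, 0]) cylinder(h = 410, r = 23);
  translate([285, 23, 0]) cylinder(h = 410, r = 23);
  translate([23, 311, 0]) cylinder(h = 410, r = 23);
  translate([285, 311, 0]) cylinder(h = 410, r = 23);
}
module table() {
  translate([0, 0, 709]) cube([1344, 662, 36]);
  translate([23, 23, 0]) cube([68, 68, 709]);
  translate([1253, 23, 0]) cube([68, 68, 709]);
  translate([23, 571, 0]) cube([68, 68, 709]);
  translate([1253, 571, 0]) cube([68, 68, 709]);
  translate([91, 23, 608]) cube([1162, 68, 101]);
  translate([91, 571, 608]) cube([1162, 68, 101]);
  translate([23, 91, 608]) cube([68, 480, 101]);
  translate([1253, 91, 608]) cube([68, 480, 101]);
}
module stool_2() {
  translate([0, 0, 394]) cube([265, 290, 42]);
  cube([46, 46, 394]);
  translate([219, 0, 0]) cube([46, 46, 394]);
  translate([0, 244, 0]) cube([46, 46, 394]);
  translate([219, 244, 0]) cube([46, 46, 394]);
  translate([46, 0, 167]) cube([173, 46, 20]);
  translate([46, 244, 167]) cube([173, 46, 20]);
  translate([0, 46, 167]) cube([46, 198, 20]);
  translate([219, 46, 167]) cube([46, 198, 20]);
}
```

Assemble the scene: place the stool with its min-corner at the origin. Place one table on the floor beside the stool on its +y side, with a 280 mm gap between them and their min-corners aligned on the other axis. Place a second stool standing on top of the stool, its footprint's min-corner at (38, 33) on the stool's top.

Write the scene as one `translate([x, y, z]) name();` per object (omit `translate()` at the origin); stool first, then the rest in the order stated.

stool();
translate([0, 614, 0]) table();
translate([38, 33, 438]) stool_2();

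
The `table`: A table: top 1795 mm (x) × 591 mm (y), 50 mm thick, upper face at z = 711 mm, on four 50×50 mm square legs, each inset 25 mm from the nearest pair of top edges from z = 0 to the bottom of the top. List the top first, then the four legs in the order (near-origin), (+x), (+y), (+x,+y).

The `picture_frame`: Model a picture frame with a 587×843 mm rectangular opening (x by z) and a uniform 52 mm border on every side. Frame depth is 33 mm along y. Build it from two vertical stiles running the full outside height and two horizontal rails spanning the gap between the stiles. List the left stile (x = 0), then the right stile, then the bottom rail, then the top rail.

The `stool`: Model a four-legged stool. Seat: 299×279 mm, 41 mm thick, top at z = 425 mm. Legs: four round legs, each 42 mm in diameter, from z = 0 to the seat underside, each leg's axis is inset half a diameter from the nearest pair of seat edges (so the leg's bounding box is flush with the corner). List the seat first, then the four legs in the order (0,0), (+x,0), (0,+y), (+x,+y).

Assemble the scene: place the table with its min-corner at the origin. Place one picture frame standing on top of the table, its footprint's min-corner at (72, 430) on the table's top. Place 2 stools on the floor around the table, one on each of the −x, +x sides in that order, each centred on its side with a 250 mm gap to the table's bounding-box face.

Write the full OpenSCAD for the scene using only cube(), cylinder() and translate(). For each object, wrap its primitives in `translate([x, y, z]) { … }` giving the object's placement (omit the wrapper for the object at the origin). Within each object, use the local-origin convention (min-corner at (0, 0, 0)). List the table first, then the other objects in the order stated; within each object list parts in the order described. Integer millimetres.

translate([0, 0, 661]) cube([1795, 591, 50]);
translate([25, 25, 0]) cube([50, 50, 661]);
translate([1720, 25, 0]) cube([50, 50, 661]);
translate([25, 516, 0]) cube([50, 50, 661]);
translate([1720, 516, 0]) cube([50, 50, 661]);
translate([72, 430, 711]) {
  cube([52, 33, 947]);
  translate([639, 0, 0]) cube([52, 33, 947]);
  translate([52, 0, 0]) cube([587, 33, 52]);
  translate([52, 0, 895]) cube([587, 33, 52]);
}
translate([-549, 156, 0]) {
  translate([0, 0, 384]) cube([299, 279, 41]);
  translate([21, 21, 0]) cylinder(h = 384, r = 21);
  translate([278, 21, 0]) cylinder(h = 384, r = 21);
  translate([21, 258, 0]) cylinder(h = 384, r = 21);
  translate([278, 258, 0]) cylinder(h = 384, r = 21);
}
translate([2045, 156, 0]) {
  translate([0, 0, 384]) cube([299, 279, 41]);
  translate([21, 21, 0]) cylinder(h = 384, r = 21);
  translate([278, 21, 0]) cylinder(h = 384, r = 21);
  translate([21, 258, 0]) cylinder(h = 384, r = 21);
  translate([278, 258, 0]) cylinder(h = 384, r = 21);
}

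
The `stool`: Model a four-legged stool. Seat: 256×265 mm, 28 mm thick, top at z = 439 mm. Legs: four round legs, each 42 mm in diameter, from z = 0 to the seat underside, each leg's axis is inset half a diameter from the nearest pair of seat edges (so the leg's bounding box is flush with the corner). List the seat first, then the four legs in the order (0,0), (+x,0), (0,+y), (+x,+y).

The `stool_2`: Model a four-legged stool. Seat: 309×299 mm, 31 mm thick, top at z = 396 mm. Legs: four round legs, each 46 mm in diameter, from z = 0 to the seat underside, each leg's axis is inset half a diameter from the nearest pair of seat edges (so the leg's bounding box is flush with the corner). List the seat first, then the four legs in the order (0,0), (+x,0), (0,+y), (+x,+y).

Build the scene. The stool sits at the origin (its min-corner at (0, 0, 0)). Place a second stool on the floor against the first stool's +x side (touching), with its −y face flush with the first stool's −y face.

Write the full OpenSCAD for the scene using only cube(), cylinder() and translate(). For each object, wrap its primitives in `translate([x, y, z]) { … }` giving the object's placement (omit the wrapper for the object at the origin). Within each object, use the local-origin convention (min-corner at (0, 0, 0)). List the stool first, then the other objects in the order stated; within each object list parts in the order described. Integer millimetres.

translate([0, 0, 411]) cube([256, 265, 28]);
translate([21, 21, 0]) cylinder(h = 411, r = 21);
translate([235, 21, 0]) cylinder(h = 411, r = 21);
translate([21, 244, 0]) cylinder(h = 411, r = 21);
translate([235, 244, 0]) cylinder(h = 411, r = 21);
translate([256, 0, 0]) {
  translate([0, 0, 365]) cube([309, 299, 31]);
  translate([23, 23, 0]) cylinder(h = 365, r = 23);
  translate([286, 23, 0]) cylinder(h = 365, r = 23);
  translate([23, 276, 0]) cylinder(h = 365, r = 23);
  translate([286, 276, 0]) cylinder(h = 365, r = 23);
}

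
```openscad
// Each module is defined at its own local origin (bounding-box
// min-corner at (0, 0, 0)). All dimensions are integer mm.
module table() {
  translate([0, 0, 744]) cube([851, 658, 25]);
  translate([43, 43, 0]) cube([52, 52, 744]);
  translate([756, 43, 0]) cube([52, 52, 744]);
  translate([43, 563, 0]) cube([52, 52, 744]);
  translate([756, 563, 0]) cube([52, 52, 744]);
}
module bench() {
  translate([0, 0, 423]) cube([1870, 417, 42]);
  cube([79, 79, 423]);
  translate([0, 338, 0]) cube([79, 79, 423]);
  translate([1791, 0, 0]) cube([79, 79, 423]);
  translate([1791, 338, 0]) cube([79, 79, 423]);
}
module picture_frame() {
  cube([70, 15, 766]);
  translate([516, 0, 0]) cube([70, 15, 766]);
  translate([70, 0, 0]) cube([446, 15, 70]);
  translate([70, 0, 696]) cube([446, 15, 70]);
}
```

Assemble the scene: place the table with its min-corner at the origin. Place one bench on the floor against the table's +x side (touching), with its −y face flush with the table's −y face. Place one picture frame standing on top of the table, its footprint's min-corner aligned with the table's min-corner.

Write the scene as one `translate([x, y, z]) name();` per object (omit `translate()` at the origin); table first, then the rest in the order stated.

table();
translate([851, 0, 0]) bench();
translate([0, 0, 769]) picture_frame();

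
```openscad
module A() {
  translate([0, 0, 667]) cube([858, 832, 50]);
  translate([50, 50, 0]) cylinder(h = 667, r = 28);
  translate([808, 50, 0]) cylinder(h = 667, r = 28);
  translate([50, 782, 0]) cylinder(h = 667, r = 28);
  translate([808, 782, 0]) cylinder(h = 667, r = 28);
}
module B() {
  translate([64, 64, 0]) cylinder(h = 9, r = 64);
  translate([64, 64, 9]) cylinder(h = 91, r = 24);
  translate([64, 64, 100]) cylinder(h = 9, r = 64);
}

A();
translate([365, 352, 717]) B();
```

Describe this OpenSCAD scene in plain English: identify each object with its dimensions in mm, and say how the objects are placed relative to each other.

A is a rectangular dining table. The top is 858×832×50 mm with its upper surface at z = 717 mm. It stands on four round legs of 56 mm diameter, each leg's bounding box inset 22 mm from the nearest pair of top edges, running from the floor to the underside of the top.

B is a spool: two coaxial disc flanges of radius 64 mm and thickness 9 mm, joined by a core cylinder of radius 24 mm and height 91 mm. The lower flange rests on z = 0 and the three cylinders share a vertical axis.

The spool is on top of the table, centred.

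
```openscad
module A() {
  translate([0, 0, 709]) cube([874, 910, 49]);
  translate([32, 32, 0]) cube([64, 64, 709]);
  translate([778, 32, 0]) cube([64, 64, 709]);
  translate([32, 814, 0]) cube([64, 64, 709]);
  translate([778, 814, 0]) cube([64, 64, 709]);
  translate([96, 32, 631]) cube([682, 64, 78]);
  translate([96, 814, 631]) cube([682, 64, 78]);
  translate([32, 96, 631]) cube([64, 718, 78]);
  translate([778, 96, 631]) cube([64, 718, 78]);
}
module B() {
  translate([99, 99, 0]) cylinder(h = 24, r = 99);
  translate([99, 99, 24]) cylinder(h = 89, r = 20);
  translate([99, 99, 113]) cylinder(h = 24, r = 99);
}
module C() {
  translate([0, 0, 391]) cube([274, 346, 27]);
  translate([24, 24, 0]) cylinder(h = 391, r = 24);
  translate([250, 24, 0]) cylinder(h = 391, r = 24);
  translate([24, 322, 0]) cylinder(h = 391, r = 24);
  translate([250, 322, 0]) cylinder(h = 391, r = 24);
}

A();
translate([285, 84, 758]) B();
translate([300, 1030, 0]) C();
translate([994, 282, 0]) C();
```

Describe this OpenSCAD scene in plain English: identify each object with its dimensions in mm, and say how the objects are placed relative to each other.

A is a table: top 874 mm (x) × 910 mm (y), 49 mm thick, upper face at z = 758 mm, on four 64×64 mm square legs, each inset 32 mm from the nearest pair of top edges, running from z = 0 to the bottom of the top. Four apron rails, 64 mm thick and 78 mm tall, run between adjacent legs with their top edges flush with the underside of the top and their outer faces flush with the legs' outer faces.

B is a spool: two coaxial disc flanges of radius 99 mm and thickness 24 mm, joined by a core cylinder of radius 20 mm and height 89 mm. The lower flange rests on z = 0 and the three cylinders share a vertical axis.

C is a four-legged stool. The seat is a 274×346×27 mm slab whose top surface is at z = 418 mm; four round legs, each 48 mm in diameter, run from the floor (z = 0) to the underside of the seat, each leg's axis is inset half a diameter from the nearest pair of seat edges (so the leg's bounding box is flush with the corner).

The spool is on top of the table. Two stools sit around the table at the +y, +x sides.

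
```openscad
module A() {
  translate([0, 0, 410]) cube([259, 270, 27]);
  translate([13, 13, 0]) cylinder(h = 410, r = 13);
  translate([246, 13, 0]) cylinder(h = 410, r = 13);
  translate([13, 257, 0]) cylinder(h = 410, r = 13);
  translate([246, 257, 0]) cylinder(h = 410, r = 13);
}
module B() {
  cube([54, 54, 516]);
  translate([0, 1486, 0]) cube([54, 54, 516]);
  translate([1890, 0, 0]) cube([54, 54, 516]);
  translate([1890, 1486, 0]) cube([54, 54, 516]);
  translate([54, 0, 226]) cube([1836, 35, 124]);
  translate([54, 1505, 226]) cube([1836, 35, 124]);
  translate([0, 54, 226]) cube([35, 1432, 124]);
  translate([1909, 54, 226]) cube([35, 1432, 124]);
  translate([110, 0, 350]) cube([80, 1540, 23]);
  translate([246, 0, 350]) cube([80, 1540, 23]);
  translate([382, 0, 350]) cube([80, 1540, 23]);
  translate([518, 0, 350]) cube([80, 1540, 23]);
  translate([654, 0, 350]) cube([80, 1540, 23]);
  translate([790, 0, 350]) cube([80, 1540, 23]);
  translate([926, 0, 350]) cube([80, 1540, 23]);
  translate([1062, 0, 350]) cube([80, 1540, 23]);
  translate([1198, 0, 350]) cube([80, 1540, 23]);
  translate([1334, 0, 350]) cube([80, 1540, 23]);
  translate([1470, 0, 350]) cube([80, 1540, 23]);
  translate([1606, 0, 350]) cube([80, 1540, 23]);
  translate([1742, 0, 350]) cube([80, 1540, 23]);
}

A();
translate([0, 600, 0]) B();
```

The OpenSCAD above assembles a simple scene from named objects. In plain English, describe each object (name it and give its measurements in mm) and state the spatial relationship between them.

A is a four-legged stool. The seat is 259×270 mm, 27 mm thick, top at z = 437 mm. It stands on four round legs, each 26 mm in diameter, from z = 0 to the seat underside, each leg's axis is inset half a diameter from the nearest pair of seat edges (so the leg's bounding box is flush with the corner).

B is a bed frame 1944 mm long (x) by 1540 mm wide (y). Four 54×54 mm corner posts, 516 mm tall, at the corners of the footprint. Four rails of 35 mm thickness and 124 mm height run between adjacent posts with their undersides at z = 226 mm, their outer faces flush with the outside of the frame (the two x-running rails run between the posts' inner faces; the two y-running rails run between the posts' inner faces). 13 slats, each 80 mm wide (x) and 23 mm thick, lie across the top of the two x-running rails, running the full 1540 mm width of the frame in y; the slats are evenly spaced along x between the inner faces of the end posts with equal gaps (rounded down to the nearest mm) at the −x end and between each pair — any rounding remainder accumulates at the +x end.

The bed frame is on the floor beside the stool on its +y side.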